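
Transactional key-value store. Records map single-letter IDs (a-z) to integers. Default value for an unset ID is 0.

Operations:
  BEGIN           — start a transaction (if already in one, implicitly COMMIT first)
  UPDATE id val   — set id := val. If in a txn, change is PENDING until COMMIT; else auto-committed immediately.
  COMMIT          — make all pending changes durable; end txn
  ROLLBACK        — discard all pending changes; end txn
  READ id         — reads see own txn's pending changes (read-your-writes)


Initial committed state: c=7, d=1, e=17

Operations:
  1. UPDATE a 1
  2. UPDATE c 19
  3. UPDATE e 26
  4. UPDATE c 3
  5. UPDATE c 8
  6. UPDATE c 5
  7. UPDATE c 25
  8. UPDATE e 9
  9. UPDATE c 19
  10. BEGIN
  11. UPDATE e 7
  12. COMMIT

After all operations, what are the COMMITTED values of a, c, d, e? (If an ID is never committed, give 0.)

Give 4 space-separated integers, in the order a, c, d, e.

Initial committed: {c=7, d=1, e=17}
Op 1: UPDATE a=1 (auto-commit; committed a=1)
Op 2: UPDATE c=19 (auto-commit; committed c=19)
Op 3: UPDATE e=26 (auto-commit; committed e=26)
Op 4: UPDATE c=3 (auto-commit; committed c=3)
Op 5: UPDATE c=8 (auto-commit; committed c=8)
Op 6: UPDATE c=5 (auto-commit; committed c=5)
Op 7: UPDATE c=25 (auto-commit; committed c=25)
Op 8: UPDATE e=9 (auto-commit; committed e=9)
Op 9: UPDATE c=19 (auto-commit; committed c=19)
Op 10: BEGIN: in_txn=True, pending={}
Op 11: UPDATE e=7 (pending; pending now {e=7})
Op 12: COMMIT: merged ['e'] into committed; committed now {a=1, c=19, d=1, e=7}
Final committed: {a=1, c=19, d=1, e=7}

Answer: 1 19 1 7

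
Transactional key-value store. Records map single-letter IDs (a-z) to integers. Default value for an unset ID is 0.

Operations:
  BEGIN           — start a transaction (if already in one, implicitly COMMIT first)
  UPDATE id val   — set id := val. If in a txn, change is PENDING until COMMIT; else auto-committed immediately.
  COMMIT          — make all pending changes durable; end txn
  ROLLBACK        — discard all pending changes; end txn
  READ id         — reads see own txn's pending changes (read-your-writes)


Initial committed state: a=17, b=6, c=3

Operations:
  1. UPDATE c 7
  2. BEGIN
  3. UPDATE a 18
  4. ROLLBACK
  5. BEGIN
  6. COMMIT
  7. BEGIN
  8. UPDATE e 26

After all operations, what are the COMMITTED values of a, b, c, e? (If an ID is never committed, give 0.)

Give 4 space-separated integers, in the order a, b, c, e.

Initial committed: {a=17, b=6, c=3}
Op 1: UPDATE c=7 (auto-commit; committed c=7)
Op 2: BEGIN: in_txn=True, pending={}
Op 3: UPDATE a=18 (pending; pending now {a=18})
Op 4: ROLLBACK: discarded pending ['a']; in_txn=False
Op 5: BEGIN: in_txn=True, pending={}
Op 6: COMMIT: merged [] into committed; committed now {a=17, b=6, c=7}
Op 7: BEGIN: in_txn=True, pending={}
Op 8: UPDATE e=26 (pending; pending now {e=26})
Final committed: {a=17, b=6, c=7}

Answer: 17 6 7 0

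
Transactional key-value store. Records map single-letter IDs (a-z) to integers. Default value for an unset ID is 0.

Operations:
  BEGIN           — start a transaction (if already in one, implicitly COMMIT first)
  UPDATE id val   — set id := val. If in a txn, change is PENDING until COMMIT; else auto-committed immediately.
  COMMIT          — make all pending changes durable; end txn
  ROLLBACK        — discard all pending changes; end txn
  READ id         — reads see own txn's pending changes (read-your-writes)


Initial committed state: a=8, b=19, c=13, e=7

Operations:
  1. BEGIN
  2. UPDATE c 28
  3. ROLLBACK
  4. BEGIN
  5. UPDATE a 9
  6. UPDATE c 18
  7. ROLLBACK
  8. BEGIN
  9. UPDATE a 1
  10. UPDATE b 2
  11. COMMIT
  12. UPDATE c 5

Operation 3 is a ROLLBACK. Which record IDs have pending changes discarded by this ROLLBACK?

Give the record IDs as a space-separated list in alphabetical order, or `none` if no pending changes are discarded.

Answer: c

Derivation:
Initial committed: {a=8, b=19, c=13, e=7}
Op 1: BEGIN: in_txn=True, pending={}
Op 2: UPDATE c=28 (pending; pending now {c=28})
Op 3: ROLLBACK: discarded pending ['c']; in_txn=False
Op 4: BEGIN: in_txn=True, pending={}
Op 5: UPDATE a=9 (pending; pending now {a=9})
Op 6: UPDATE c=18 (pending; pending now {a=9, c=18})
Op 7: ROLLBACK: discarded pending ['a', 'c']; in_txn=False
Op 8: BEGIN: in_txn=True, pending={}
Op 9: UPDATE a=1 (pending; pending now {a=1})
Op 10: UPDATE b=2 (pending; pending now {a=1, b=2})
Op 11: COMMIT: merged ['a', 'b'] into committed; committed now {a=1, b=2, c=13, e=7}
Op 12: UPDATE c=5 (auto-commit; committed c=5)
ROLLBACK at op 3 discards: ['c']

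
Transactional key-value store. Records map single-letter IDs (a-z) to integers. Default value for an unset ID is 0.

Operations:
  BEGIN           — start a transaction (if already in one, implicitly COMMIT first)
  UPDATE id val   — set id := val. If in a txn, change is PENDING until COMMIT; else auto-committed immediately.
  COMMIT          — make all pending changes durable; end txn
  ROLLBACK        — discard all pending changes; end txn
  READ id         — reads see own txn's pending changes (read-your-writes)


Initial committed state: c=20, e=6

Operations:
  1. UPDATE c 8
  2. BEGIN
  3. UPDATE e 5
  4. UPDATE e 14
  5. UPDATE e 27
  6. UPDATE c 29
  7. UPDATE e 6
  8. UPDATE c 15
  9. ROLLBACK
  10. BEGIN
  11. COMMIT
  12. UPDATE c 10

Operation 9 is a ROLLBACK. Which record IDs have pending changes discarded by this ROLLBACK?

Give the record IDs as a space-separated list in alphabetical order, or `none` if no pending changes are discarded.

Answer: c e

Derivation:
Initial committed: {c=20, e=6}
Op 1: UPDATE c=8 (auto-commit; committed c=8)
Op 2: BEGIN: in_txn=True, pending={}
Op 3: UPDATE e=5 (pending; pending now {e=5})
Op 4: UPDATE e=14 (pending; pending now {e=14})
Op 5: UPDATE e=27 (pending; pending now {e=27})
Op 6: UPDATE c=29 (pending; pending now {c=29, e=27})
Op 7: UPDATE e=6 (pending; pending now {c=29, e=6})
Op 8: UPDATE c=15 (pending; pending now {c=15, e=6})
Op 9: ROLLBACK: discarded pending ['c', 'e']; in_txn=False
Op 10: BEGIN: in_txn=True, pending={}
Op 11: COMMIT: merged [] into committed; committed now {c=8, e=6}
Op 12: UPDATE c=10 (auto-commit; committed c=10)
ROLLBACK at op 9 discards: ['c', 'e']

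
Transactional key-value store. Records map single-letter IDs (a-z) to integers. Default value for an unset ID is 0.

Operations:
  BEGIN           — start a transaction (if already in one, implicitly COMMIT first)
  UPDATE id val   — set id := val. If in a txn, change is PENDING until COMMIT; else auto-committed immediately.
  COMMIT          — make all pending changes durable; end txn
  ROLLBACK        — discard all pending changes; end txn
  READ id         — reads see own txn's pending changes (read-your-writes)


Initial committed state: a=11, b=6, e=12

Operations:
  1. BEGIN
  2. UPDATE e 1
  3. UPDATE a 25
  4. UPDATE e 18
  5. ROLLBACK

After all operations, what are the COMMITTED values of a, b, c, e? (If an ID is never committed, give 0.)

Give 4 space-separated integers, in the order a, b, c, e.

Initial committed: {a=11, b=6, e=12}
Op 1: BEGIN: in_txn=True, pending={}
Op 2: UPDATE e=1 (pending; pending now {e=1})
Op 3: UPDATE a=25 (pending; pending now {a=25, e=1})
Op 4: UPDATE e=18 (pending; pending now {a=25, e=18})
Op 5: ROLLBACK: discarded pending ['a', 'e']; in_txn=False
Final committed: {a=11, b=6, e=12}

Answer: 11 6 0 12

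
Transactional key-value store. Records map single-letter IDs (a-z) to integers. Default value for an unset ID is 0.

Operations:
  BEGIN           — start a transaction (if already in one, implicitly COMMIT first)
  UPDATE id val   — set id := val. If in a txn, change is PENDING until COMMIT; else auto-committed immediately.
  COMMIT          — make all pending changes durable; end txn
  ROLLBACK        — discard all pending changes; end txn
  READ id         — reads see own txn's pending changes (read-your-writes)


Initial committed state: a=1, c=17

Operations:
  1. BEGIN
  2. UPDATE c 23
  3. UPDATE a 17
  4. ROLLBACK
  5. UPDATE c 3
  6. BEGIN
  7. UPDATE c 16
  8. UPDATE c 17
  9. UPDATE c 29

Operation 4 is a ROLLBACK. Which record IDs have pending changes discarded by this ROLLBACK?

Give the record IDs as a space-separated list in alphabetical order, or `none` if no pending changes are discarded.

Initial committed: {a=1, c=17}
Op 1: BEGIN: in_txn=True, pending={}
Op 2: UPDATE c=23 (pending; pending now {c=23})
Op 3: UPDATE a=17 (pending; pending now {a=17, c=23})
Op 4: ROLLBACK: discarded pending ['a', 'c']; in_txn=False
Op 5: UPDATE c=3 (auto-commit; committed c=3)
Op 6: BEGIN: in_txn=True, pending={}
Op 7: UPDATE c=16 (pending; pending now {c=16})
Op 8: UPDATE c=17 (pending; pending now {c=17})
Op 9: UPDATE c=29 (pending; pending now {c=29})
ROLLBACK at op 4 discards: ['a', 'c']

Answer: a c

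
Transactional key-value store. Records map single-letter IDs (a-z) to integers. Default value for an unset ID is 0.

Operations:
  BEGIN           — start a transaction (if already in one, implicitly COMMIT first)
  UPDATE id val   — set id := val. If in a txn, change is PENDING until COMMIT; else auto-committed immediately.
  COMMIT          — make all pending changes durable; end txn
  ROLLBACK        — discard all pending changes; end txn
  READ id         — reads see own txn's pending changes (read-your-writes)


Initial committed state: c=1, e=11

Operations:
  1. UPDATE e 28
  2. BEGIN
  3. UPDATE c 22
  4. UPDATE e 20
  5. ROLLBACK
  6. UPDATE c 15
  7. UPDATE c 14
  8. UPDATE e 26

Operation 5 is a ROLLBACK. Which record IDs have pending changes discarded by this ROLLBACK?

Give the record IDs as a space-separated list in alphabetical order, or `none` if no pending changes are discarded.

Initial committed: {c=1, e=11}
Op 1: UPDATE e=28 (auto-commit; committed e=28)
Op 2: BEGIN: in_txn=True, pending={}
Op 3: UPDATE c=22 (pending; pending now {c=22})
Op 4: UPDATE e=20 (pending; pending now {c=22, e=20})
Op 5: ROLLBACK: discarded pending ['c', 'e']; in_txn=False
Op 6: UPDATE c=15 (auto-commit; committed c=15)
Op 7: UPDATE c=14 (auto-commit; committed c=14)
Op 8: UPDATE e=26 (auto-commit; committed e=26)
ROLLBACK at op 5 discards: ['c', 'e']

Answer: c e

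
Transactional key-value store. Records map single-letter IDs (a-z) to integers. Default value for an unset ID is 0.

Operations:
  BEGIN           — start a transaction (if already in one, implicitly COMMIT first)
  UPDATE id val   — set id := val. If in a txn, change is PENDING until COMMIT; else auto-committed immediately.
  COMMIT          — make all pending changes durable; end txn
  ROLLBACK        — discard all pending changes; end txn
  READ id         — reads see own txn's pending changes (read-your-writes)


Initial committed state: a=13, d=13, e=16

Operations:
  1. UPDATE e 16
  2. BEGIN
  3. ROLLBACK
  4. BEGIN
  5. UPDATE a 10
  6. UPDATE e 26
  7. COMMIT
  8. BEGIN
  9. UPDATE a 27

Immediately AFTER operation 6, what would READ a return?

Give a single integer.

Initial committed: {a=13, d=13, e=16}
Op 1: UPDATE e=16 (auto-commit; committed e=16)
Op 2: BEGIN: in_txn=True, pending={}
Op 3: ROLLBACK: discarded pending []; in_txn=False
Op 4: BEGIN: in_txn=True, pending={}
Op 5: UPDATE a=10 (pending; pending now {a=10})
Op 6: UPDATE e=26 (pending; pending now {a=10, e=26})
After op 6: visible(a) = 10 (pending={a=10, e=26}, committed={a=13, d=13, e=16})

Answer: 10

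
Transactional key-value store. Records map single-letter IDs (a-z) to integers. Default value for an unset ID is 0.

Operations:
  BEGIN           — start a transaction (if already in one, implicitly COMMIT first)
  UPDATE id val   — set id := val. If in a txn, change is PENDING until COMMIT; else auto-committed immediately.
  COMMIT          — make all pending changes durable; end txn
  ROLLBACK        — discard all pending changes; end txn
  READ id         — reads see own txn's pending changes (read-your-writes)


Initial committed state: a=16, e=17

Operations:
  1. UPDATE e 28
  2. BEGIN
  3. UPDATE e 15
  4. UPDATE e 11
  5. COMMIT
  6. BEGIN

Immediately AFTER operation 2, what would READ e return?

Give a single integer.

Initial committed: {a=16, e=17}
Op 1: UPDATE e=28 (auto-commit; committed e=28)
Op 2: BEGIN: in_txn=True, pending={}
After op 2: visible(e) = 28 (pending={}, committed={a=16, e=28})

Answer: 28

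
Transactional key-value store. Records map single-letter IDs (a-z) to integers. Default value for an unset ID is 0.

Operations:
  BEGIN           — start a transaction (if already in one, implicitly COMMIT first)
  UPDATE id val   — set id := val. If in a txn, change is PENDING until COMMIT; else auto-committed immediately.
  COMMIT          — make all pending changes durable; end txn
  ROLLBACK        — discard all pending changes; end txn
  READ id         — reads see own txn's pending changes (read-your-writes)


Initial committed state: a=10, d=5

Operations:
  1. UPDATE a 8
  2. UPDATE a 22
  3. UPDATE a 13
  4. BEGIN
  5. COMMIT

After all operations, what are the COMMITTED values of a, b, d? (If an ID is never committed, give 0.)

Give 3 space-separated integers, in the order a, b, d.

Answer: 13 0 5

Derivation:
Initial committed: {a=10, d=5}
Op 1: UPDATE a=8 (auto-commit; committed a=8)
Op 2: UPDATE a=22 (auto-commit; committed a=22)
Op 3: UPDATE a=13 (auto-commit; committed a=13)
Op 4: BEGIN: in_txn=True, pending={}
Op 5: COMMIT: merged [] into committed; committed now {a=13, d=5}
Final committed: {a=13, d=5}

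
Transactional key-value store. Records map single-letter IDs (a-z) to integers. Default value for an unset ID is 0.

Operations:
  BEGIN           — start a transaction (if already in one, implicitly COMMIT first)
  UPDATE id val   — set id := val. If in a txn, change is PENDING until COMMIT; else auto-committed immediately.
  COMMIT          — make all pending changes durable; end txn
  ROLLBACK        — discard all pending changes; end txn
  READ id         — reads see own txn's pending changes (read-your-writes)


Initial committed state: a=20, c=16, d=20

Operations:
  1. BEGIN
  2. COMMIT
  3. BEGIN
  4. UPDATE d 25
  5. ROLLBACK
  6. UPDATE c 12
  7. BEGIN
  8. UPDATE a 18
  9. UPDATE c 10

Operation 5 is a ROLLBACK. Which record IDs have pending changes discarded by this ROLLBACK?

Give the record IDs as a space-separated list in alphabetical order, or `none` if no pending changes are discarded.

Answer: d

Derivation:
Initial committed: {a=20, c=16, d=20}
Op 1: BEGIN: in_txn=True, pending={}
Op 2: COMMIT: merged [] into committed; committed now {a=20, c=16, d=20}
Op 3: BEGIN: in_txn=True, pending={}
Op 4: UPDATE d=25 (pending; pending now {d=25})
Op 5: ROLLBACK: discarded pending ['d']; in_txn=False
Op 6: UPDATE c=12 (auto-commit; committed c=12)
Op 7: BEGIN: in_txn=True, pending={}
Op 8: UPDATE a=18 (pending; pending now {a=18})
Op 9: UPDATE c=10 (pending; pending now {a=18, c=10})
ROLLBACK at op 5 discards: ['d']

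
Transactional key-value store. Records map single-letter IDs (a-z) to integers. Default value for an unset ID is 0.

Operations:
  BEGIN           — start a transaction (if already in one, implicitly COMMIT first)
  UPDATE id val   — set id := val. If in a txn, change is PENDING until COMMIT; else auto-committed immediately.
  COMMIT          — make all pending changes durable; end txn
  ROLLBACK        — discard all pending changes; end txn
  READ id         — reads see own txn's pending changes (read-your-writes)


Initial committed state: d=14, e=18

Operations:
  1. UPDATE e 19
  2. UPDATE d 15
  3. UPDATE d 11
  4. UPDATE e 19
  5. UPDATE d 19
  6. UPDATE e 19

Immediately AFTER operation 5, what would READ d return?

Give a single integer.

Answer: 19

Derivation:
Initial committed: {d=14, e=18}
Op 1: UPDATE e=19 (auto-commit; committed e=19)
Op 2: UPDATE d=15 (auto-commit; committed d=15)
Op 3: UPDATE d=11 (auto-commit; committed d=11)
Op 4: UPDATE e=19 (auto-commit; committed e=19)
Op 5: UPDATE d=19 (auto-commit; committed d=19)
After op 5: visible(d) = 19 (pending={}, committed={d=19, e=19})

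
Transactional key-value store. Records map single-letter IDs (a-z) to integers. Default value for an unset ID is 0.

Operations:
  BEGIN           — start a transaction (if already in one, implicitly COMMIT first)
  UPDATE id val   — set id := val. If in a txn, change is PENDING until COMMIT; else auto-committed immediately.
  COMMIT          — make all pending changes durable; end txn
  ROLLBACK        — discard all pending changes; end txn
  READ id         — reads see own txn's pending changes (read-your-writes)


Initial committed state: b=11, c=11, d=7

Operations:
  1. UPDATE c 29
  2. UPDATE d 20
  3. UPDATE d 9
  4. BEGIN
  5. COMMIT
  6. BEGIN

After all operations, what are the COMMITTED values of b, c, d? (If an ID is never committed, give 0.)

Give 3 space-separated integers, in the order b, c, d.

Answer: 11 29 9

Derivation:
Initial committed: {b=11, c=11, d=7}
Op 1: UPDATE c=29 (auto-commit; committed c=29)
Op 2: UPDATE d=20 (auto-commit; committed d=20)
Op 3: UPDATE d=9 (auto-commit; committed d=9)
Op 4: BEGIN: in_txn=True, pending={}
Op 5: COMMIT: merged [] into committed; committed now {b=11, c=29, d=9}
Op 6: BEGIN: in_txn=True, pending={}
Final committed: {b=11, c=29, d=9}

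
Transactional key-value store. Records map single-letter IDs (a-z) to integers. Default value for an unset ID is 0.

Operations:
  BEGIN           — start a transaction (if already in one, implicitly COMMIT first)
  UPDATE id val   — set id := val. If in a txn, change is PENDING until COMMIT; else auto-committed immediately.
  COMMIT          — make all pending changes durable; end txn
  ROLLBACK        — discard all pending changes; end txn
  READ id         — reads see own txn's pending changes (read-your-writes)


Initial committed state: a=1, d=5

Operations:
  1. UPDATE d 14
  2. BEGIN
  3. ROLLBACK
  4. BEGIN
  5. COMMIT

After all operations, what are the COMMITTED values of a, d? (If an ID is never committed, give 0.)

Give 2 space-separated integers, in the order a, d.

Answer: 1 14

Derivation:
Initial committed: {a=1, d=5}
Op 1: UPDATE d=14 (auto-commit; committed d=14)
Op 2: BEGIN: in_txn=True, pending={}
Op 3: ROLLBACK: discarded pending []; in_txn=False
Op 4: BEGIN: in_txn=True, pending={}
Op 5: COMMIT: merged [] into committed; committed now {a=1, d=14}
Final committed: {a=1, d=14}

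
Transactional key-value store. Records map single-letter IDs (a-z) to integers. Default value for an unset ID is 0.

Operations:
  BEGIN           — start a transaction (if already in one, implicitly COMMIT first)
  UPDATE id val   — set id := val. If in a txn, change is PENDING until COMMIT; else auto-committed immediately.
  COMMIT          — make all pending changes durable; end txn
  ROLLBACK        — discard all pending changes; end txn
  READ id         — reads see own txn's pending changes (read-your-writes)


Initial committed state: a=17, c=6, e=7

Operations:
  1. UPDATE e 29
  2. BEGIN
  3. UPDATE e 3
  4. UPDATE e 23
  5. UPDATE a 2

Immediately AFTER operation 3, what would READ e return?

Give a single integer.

Answer: 3

Derivation:
Initial committed: {a=17, c=6, e=7}
Op 1: UPDATE e=29 (auto-commit; committed e=29)
Op 2: BEGIN: in_txn=True, pending={}
Op 3: UPDATE e=3 (pending; pending now {e=3})
After op 3: visible(e) = 3 (pending={e=3}, committed={a=17, c=6, e=29})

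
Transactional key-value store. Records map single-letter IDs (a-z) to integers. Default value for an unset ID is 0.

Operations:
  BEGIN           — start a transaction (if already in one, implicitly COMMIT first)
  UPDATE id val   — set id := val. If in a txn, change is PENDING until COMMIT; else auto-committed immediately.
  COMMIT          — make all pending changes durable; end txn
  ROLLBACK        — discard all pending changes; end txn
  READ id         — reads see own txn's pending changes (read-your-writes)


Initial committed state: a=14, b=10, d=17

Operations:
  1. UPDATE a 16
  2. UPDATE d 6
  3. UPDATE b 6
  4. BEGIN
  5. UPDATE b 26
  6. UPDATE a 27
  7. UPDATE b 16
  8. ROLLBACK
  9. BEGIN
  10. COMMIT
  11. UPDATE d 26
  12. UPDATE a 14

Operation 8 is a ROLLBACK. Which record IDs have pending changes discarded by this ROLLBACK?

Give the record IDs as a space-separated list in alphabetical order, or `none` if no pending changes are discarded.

Answer: a b

Derivation:
Initial committed: {a=14, b=10, d=17}
Op 1: UPDATE a=16 (auto-commit; committed a=16)
Op 2: UPDATE d=6 (auto-commit; committed d=6)
Op 3: UPDATE b=6 (auto-commit; committed b=6)
Op 4: BEGIN: in_txn=True, pending={}
Op 5: UPDATE b=26 (pending; pending now {b=26})
Op 6: UPDATE a=27 (pending; pending now {a=27, b=26})
Op 7: UPDATE b=16 (pending; pending now {a=27, b=16})
Op 8: ROLLBACK: discarded pending ['a', 'b']; in_txn=False
Op 9: BEGIN: in_txn=True, pending={}
Op 10: COMMIT: merged [] into committed; committed now {a=16, b=6, d=6}
Op 11: UPDATE d=26 (auto-commit; committed d=26)
Op 12: UPDATE a=14 (auto-commit; committed a=14)
ROLLBACK at op 8 discards: ['a', 'b']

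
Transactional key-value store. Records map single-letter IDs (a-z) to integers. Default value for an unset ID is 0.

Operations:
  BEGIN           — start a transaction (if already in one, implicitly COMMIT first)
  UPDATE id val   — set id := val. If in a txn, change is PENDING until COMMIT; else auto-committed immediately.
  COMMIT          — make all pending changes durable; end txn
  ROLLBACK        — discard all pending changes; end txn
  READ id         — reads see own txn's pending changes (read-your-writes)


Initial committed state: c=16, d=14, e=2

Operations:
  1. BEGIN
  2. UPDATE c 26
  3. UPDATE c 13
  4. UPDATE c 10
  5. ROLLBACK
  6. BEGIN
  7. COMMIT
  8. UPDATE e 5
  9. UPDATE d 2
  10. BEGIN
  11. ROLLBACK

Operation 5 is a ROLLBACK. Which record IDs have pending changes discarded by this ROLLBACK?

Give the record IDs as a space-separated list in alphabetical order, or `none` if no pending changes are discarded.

Answer: c

Derivation:
Initial committed: {c=16, d=14, e=2}
Op 1: BEGIN: in_txn=True, pending={}
Op 2: UPDATE c=26 (pending; pending now {c=26})
Op 3: UPDATE c=13 (pending; pending now {c=13})
Op 4: UPDATE c=10 (pending; pending now {c=10})
Op 5: ROLLBACK: discarded pending ['c']; in_txn=False
Op 6: BEGIN: in_txn=True, pending={}
Op 7: COMMIT: merged [] into committed; committed now {c=16, d=14, e=2}
Op 8: UPDATE e=5 (auto-commit; committed e=5)
Op 9: UPDATE d=2 (auto-commit; committed d=2)
Op 10: BEGIN: in_txn=True, pending={}
Op 11: ROLLBACK: discarded pending []; in_txn=False
ROLLBACK at op 5 discards: ['c']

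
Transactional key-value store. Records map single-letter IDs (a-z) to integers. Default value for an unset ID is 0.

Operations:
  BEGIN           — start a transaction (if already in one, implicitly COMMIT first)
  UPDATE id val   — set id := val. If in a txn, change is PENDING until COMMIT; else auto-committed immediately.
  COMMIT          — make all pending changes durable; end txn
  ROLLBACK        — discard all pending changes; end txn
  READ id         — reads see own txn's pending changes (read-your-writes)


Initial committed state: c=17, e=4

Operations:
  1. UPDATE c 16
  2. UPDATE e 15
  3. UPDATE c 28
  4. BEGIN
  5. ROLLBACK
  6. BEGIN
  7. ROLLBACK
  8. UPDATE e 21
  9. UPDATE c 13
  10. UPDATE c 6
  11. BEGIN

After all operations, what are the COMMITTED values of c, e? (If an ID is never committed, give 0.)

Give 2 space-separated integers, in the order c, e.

Answer: 6 21

Derivation:
Initial committed: {c=17, e=4}
Op 1: UPDATE c=16 (auto-commit; committed c=16)
Op 2: UPDATE e=15 (auto-commit; committed e=15)
Op 3: UPDATE c=28 (auto-commit; committed c=28)
Op 4: BEGIN: in_txn=True, pending={}
Op 5: ROLLBACK: discarded pending []; in_txn=False
Op 6: BEGIN: in_txn=True, pending={}
Op 7: ROLLBACK: discarded pending []; in_txn=False
Op 8: UPDATE e=21 (auto-commit; committed e=21)
Op 9: UPDATE c=13 (auto-commit; committed c=13)
Op 10: UPDATE c=6 (auto-commit; committed c=6)
Op 11: BEGIN: in_txn=True, pending={}
Final committed: {c=6, e=21}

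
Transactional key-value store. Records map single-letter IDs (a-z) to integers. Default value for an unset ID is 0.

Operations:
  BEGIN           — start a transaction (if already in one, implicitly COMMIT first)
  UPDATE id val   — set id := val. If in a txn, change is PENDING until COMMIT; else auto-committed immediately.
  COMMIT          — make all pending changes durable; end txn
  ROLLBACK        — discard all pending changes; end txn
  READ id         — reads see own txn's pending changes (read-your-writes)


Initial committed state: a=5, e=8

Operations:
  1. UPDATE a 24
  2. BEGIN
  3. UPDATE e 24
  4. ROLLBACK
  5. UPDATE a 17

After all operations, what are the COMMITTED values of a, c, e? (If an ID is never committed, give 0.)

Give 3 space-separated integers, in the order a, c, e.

Answer: 17 0 8

Derivation:
Initial committed: {a=5, e=8}
Op 1: UPDATE a=24 (auto-commit; committed a=24)
Op 2: BEGIN: in_txn=True, pending={}
Op 3: UPDATE e=24 (pending; pending now {e=24})
Op 4: ROLLBACK: discarded pending ['e']; in_txn=False
Op 5: UPDATE a=17 (auto-commit; committed a=17)
Final committed: {a=17, e=8}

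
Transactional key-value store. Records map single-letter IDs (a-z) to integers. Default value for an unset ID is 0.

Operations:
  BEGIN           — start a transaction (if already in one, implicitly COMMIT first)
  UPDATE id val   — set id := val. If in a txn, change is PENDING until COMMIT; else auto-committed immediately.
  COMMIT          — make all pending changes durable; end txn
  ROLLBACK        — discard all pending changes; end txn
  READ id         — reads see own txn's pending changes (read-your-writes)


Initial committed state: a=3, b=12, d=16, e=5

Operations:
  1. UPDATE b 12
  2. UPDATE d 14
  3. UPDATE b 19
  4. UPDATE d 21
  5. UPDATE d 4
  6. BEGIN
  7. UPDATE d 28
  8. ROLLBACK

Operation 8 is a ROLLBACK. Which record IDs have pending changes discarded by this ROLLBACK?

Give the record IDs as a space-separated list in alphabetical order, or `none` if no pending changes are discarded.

Initial committed: {a=3, b=12, d=16, e=5}
Op 1: UPDATE b=12 (auto-commit; committed b=12)
Op 2: UPDATE d=14 (auto-commit; committed d=14)
Op 3: UPDATE b=19 (auto-commit; committed b=19)
Op 4: UPDATE d=21 (auto-commit; committed d=21)
Op 5: UPDATE d=4 (auto-commit; committed d=4)
Op 6: BEGIN: in_txn=True, pending={}
Op 7: UPDATE d=28 (pending; pending now {d=28})
Op 8: ROLLBACK: discarded pending ['d']; in_txn=False
ROLLBACK at op 8 discards: ['d']

Answer: d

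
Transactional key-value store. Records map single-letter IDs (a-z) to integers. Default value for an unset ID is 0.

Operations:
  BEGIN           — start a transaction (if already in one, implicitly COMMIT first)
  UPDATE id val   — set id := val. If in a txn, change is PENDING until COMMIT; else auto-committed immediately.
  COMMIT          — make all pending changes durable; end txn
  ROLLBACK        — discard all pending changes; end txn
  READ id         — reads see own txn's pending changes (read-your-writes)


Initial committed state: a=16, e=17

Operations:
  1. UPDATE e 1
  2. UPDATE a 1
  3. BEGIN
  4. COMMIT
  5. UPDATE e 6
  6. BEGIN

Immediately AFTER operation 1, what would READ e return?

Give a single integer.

Answer: 1

Derivation:
Initial committed: {a=16, e=17}
Op 1: UPDATE e=1 (auto-commit; committed e=1)
After op 1: visible(e) = 1 (pending={}, committed={a=16, e=1})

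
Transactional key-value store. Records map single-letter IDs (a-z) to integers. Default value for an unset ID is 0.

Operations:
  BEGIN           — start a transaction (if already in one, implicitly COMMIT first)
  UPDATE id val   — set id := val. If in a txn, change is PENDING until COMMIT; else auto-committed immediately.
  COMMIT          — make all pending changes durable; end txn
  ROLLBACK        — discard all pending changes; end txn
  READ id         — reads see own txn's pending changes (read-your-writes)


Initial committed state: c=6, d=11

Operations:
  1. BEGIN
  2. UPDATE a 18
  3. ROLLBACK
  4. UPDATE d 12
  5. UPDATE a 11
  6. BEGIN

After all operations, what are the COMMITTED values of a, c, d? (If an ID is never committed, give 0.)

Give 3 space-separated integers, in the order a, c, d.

Initial committed: {c=6, d=11}
Op 1: BEGIN: in_txn=True, pending={}
Op 2: UPDATE a=18 (pending; pending now {a=18})
Op 3: ROLLBACK: discarded pending ['a']; in_txn=False
Op 4: UPDATE d=12 (auto-commit; committed d=12)
Op 5: UPDATE a=11 (auto-commit; committed a=11)
Op 6: BEGIN: in_txn=True, pending={}
Final committed: {a=11, c=6, d=12}

Answer: 11 6 12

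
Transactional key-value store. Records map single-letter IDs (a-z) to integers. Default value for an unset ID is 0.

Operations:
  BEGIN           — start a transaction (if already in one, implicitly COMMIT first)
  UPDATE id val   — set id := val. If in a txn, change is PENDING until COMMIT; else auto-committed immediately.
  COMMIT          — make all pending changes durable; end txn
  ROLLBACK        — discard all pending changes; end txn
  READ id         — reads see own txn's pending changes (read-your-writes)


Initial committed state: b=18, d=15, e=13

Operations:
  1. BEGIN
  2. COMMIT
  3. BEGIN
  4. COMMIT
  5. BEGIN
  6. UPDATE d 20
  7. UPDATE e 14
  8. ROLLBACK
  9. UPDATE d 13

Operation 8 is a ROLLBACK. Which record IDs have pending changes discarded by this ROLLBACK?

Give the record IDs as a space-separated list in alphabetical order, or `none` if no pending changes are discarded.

Answer: d e

Derivation:
Initial committed: {b=18, d=15, e=13}
Op 1: BEGIN: in_txn=True, pending={}
Op 2: COMMIT: merged [] into committed; committed now {b=18, d=15, e=13}
Op 3: BEGIN: in_txn=True, pending={}
Op 4: COMMIT: merged [] into committed; committed now {b=18, d=15, e=13}
Op 5: BEGIN: in_txn=True, pending={}
Op 6: UPDATE d=20 (pending; pending now {d=20})
Op 7: UPDATE e=14 (pending; pending now {d=20, e=14})
Op 8: ROLLBACK: discarded pending ['d', 'e']; in_txn=False
Op 9: UPDATE d=13 (auto-commit; committed d=13)
ROLLBACK at op 8 discards: ['d', 'e']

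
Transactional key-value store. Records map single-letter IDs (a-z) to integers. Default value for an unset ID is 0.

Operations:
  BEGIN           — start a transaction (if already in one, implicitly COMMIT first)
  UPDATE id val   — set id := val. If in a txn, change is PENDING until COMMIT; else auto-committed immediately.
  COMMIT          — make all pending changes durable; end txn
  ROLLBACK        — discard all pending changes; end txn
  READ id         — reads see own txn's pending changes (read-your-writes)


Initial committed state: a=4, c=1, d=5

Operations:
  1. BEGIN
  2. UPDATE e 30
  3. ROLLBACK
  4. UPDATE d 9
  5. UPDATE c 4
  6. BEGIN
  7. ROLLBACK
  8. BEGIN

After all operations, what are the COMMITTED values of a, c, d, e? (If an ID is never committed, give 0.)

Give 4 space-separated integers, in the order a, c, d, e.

Initial committed: {a=4, c=1, d=5}
Op 1: BEGIN: in_txn=True, pending={}
Op 2: UPDATE e=30 (pending; pending now {e=30})
Op 3: ROLLBACK: discarded pending ['e']; in_txn=False
Op 4: UPDATE d=9 (auto-commit; committed d=9)
Op 5: UPDATE c=4 (auto-commit; committed c=4)
Op 6: BEGIN: in_txn=True, pending={}
Op 7: ROLLBACK: discarded pending []; in_txn=False
Op 8: BEGIN: in_txn=True, pending={}
Final committed: {a=4, c=4, d=9}

Answer: 4 4 9 0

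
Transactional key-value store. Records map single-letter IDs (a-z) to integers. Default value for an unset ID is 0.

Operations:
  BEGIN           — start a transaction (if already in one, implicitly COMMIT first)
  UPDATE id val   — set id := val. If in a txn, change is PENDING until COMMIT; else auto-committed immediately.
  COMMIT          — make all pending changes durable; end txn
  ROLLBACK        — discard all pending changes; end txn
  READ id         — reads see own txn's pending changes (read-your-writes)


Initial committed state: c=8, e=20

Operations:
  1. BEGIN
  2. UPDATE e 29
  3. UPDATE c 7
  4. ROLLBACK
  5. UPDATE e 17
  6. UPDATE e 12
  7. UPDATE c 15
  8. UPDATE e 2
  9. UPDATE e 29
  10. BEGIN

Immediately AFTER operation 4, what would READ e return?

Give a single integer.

Initial committed: {c=8, e=20}
Op 1: BEGIN: in_txn=True, pending={}
Op 2: UPDATE e=29 (pending; pending now {e=29})
Op 3: UPDATE c=7 (pending; pending now {c=7, e=29})
Op 4: ROLLBACK: discarded pending ['c', 'e']; in_txn=False
After op 4: visible(e) = 20 (pending={}, committed={c=8, e=20})

Answer: 20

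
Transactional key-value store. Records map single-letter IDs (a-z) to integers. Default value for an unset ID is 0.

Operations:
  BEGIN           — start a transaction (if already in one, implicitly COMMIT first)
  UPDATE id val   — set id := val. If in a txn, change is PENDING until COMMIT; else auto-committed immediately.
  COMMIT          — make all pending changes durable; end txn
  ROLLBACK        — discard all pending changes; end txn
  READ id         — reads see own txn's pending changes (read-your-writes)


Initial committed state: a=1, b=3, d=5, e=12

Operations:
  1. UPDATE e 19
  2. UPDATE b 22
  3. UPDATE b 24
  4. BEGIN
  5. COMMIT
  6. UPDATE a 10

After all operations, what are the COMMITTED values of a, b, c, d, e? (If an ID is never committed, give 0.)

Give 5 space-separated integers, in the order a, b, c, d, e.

Answer: 10 24 0 5 19

Derivation:
Initial committed: {a=1, b=3, d=5, e=12}
Op 1: UPDATE e=19 (auto-commit; committed e=19)
Op 2: UPDATE b=22 (auto-commit; committed b=22)
Op 3: UPDATE b=24 (auto-commit; committed b=24)
Op 4: BEGIN: in_txn=True, pending={}
Op 5: COMMIT: merged [] into committed; committed now {a=1, b=24, d=5, e=19}
Op 6: UPDATE a=10 (auto-commit; committed a=10)
Final committed: {a=10, b=24, d=5, e=19}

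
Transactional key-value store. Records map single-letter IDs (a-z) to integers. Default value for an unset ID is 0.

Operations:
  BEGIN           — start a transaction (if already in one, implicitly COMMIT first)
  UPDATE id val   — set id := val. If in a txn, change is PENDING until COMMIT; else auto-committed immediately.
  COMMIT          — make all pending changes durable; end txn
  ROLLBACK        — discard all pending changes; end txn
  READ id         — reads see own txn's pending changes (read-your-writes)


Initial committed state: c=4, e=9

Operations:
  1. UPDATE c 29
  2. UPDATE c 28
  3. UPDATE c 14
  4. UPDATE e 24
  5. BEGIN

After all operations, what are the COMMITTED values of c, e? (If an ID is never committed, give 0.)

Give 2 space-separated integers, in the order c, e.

Answer: 14 24

Derivation:
Initial committed: {c=4, e=9}
Op 1: UPDATE c=29 (auto-commit; committed c=29)
Op 2: UPDATE c=28 (auto-commit; committed c=28)
Op 3: UPDATE c=14 (auto-commit; committed c=14)
Op 4: UPDATE e=24 (auto-commit; committed e=24)
Op 5: BEGIN: in_txn=True, pending={}
Final committed: {c=14, e=24}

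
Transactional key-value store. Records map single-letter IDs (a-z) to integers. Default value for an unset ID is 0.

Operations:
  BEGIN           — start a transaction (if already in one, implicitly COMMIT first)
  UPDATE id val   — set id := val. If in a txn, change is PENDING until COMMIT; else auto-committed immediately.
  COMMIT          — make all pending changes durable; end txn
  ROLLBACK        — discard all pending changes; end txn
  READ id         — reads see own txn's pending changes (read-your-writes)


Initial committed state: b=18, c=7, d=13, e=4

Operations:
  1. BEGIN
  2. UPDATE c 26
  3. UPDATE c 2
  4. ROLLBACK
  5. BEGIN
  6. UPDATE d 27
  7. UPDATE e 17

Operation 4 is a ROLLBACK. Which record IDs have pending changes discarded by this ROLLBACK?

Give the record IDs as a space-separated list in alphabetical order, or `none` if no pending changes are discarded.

Answer: c

Derivation:
Initial committed: {b=18, c=7, d=13, e=4}
Op 1: BEGIN: in_txn=True, pending={}
Op 2: UPDATE c=26 (pending; pending now {c=26})
Op 3: UPDATE c=2 (pending; pending now {c=2})
Op 4: ROLLBACK: discarded pending ['c']; in_txn=False
Op 5: BEGIN: in_txn=True, pending={}
Op 6: UPDATE d=27 (pending; pending now {d=27})
Op 7: UPDATE e=17 (pending; pending now {d=27, e=17})
ROLLBACK at op 4 discards: ['c']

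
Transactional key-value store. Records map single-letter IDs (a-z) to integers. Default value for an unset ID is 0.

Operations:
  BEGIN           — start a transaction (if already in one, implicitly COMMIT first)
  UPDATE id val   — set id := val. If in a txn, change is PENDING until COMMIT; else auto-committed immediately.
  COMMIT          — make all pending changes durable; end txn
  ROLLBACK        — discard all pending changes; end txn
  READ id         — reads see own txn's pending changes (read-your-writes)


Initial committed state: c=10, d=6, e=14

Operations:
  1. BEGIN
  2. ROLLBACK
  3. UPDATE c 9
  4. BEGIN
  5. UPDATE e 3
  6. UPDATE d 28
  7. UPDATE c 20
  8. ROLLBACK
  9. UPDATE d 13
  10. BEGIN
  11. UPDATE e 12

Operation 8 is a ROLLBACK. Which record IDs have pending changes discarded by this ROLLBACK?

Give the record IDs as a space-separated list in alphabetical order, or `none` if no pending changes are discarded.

Answer: c d e

Derivation:
Initial committed: {c=10, d=6, e=14}
Op 1: BEGIN: in_txn=True, pending={}
Op 2: ROLLBACK: discarded pending []; in_txn=False
Op 3: UPDATE c=9 (auto-commit; committed c=9)
Op 4: BEGIN: in_txn=True, pending={}
Op 5: UPDATE e=3 (pending; pending now {e=3})
Op 6: UPDATE d=28 (pending; pending now {d=28, e=3})
Op 7: UPDATE c=20 (pending; pending now {c=20, d=28, e=3})
Op 8: ROLLBACK: discarded pending ['c', 'd', 'e']; in_txn=False
Op 9: UPDATE d=13 (auto-commit; committed d=13)
Op 10: BEGIN: in_txn=True, pending={}
Op 11: UPDATE e=12 (pending; pending now {e=12})
ROLLBACK at op 8 discards: ['c', 'd', 'e']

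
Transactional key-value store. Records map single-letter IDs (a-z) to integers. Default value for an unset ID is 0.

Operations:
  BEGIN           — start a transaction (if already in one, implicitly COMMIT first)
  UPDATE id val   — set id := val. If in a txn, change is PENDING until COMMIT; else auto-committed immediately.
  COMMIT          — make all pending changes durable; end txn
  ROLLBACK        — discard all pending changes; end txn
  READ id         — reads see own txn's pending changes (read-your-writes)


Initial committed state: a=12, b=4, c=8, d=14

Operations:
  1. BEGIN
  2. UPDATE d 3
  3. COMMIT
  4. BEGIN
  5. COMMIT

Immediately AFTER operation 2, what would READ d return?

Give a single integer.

Answer: 3

Derivation:
Initial committed: {a=12, b=4, c=8, d=14}
Op 1: BEGIN: in_txn=True, pending={}
Op 2: UPDATE d=3 (pending; pending now {d=3})
After op 2: visible(d) = 3 (pending={d=3}, committed={a=12, b=4, c=8, d=14})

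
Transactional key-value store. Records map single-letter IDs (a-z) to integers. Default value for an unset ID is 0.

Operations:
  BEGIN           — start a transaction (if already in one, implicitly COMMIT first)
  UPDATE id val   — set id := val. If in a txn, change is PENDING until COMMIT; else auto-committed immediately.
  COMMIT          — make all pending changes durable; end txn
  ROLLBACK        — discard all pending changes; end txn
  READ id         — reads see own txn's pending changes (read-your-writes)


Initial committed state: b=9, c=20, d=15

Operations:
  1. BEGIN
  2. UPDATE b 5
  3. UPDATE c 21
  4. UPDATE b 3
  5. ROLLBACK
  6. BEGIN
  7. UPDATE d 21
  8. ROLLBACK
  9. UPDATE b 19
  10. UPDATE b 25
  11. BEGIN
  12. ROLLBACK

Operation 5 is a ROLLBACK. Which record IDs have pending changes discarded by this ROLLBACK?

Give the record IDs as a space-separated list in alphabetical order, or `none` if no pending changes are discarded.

Initial committed: {b=9, c=20, d=15}
Op 1: BEGIN: in_txn=True, pending={}
Op 2: UPDATE b=5 (pending; pending now {b=5})
Op 3: UPDATE c=21 (pending; pending now {b=5, c=21})
Op 4: UPDATE b=3 (pending; pending now {b=3, c=21})
Op 5: ROLLBACK: discarded pending ['b', 'c']; in_txn=False
Op 6: BEGIN: in_txn=True, pending={}
Op 7: UPDATE d=21 (pending; pending now {d=21})
Op 8: ROLLBACK: discarded pending ['d']; in_txn=False
Op 9: UPDATE b=19 (auto-commit; committed b=19)
Op 10: UPDATE b=25 (auto-commit; committed b=25)
Op 11: BEGIN: in_txn=True, pending={}
Op 12: ROLLBACK: discarded pending []; in_txn=False
ROLLBACK at op 5 discards: ['b', 'c']

Answer: b c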